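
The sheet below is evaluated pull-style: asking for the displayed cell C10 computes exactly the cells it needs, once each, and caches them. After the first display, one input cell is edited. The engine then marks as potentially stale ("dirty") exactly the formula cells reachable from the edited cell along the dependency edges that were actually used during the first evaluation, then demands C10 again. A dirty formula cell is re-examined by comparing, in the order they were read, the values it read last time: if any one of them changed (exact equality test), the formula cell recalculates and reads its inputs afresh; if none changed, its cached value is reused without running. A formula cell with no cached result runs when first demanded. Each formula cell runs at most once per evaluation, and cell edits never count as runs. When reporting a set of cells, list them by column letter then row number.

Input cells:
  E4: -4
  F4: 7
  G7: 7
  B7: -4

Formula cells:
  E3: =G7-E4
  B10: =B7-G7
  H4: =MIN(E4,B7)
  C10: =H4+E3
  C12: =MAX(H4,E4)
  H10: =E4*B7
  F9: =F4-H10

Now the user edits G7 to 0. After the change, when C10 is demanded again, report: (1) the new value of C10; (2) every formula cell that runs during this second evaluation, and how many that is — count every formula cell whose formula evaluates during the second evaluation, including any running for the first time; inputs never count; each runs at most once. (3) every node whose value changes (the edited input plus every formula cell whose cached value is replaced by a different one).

Demanding C10 again yields 0.
2 formula cells run: C10, E3.
The nodes whose values change: C10, E3, G7.

First demand of the output computes:
  E3 = 7 - -4 = 11
  H4 = MIN(-4, -4) = -4
  C10 = -4 + 11 = 7

After the edit, cleaning proceeds:
  E3: a read changed (G7 7->0) — executes, giving 4.
  C10: a read changed (E3 11->4) — executes, giving 0.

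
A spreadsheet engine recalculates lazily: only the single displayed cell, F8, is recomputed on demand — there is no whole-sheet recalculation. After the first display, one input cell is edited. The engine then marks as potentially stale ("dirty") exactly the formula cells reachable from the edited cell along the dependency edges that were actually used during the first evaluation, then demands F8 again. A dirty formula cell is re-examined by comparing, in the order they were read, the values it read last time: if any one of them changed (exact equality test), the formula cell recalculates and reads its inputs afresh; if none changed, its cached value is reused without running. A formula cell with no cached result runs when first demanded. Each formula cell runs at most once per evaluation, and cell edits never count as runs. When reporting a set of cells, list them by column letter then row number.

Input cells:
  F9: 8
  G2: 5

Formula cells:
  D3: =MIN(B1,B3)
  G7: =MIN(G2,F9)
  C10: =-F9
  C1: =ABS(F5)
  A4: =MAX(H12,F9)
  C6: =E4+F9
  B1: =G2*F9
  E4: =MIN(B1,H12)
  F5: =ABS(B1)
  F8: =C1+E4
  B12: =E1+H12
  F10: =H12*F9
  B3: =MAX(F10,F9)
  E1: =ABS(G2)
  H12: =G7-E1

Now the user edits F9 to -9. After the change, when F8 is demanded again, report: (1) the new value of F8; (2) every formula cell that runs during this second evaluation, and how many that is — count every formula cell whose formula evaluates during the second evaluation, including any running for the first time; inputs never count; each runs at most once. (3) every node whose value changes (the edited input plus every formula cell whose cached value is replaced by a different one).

First evaluation (everything demanded from the output):
  B1 = 5 * 8 = 40
  E1 = ABS(5) = 5
  F5 = ABS(40) = 40
  C1 = ABS(40) = 40
  G7 = MIN(5, 8) = 5
  H12 = 5 - 5 = 0
  E4 = MIN(40, 0) = 0
  F8 = 40 + 0 = 40

Propagation after the edit:
  B1: runs — F9 8->-9; result -45.
  F5: runs — B1 40->-45; result 45.
  C1: runs — F5 40->45; result 45.
  G7: runs — F9 8->-9; result -9.
  H12: runs — G7 5->-9; result -14.
  E4: runs — B1 40->-45; H12 0->-14; result -45.
  F8: runs — C1 40->45; E4 0->-45; result 0.

New value of F8: 0.
Formula cells that run: B1, C1, E4, F5, F8, G7, H12 — 7 in total.
Values that change: B1, C1, E4, F5, F8, F9, G7, H12.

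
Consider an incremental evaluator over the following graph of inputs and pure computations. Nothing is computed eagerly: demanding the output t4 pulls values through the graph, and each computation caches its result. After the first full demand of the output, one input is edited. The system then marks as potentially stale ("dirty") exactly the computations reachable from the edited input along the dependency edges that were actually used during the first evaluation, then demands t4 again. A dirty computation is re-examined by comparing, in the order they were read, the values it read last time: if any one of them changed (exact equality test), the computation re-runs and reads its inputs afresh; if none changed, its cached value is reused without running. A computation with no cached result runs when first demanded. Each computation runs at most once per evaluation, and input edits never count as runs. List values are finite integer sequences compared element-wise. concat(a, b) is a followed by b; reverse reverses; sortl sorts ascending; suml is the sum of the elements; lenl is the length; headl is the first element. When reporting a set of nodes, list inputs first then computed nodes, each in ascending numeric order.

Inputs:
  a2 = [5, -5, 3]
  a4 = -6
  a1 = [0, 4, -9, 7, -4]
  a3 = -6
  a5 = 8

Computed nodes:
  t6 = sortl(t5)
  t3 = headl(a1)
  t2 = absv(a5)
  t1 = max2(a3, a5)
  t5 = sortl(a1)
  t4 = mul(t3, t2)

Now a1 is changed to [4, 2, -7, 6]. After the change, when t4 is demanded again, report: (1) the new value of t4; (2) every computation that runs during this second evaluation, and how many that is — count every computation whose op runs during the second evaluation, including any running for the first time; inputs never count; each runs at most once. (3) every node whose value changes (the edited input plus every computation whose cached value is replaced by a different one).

Initial pass — values computed on the first demand:
  t2 = absv(8) = 8
  t3 = headl([0, 4, -9, 7, -4]) = 0
  t4 = mul(0, 8) = 0

Second demand — change propagation:
  t3: re-runs because a1 [0, 4, -9, 7, -4]->[4, 2, -7, 6]; new result 4.
  t4: re-runs because t3 0->4; new result 32.

t4 now evaluates to 32.
Run set: t3, t4 (2 run).
Changed values: a1, t3, t4.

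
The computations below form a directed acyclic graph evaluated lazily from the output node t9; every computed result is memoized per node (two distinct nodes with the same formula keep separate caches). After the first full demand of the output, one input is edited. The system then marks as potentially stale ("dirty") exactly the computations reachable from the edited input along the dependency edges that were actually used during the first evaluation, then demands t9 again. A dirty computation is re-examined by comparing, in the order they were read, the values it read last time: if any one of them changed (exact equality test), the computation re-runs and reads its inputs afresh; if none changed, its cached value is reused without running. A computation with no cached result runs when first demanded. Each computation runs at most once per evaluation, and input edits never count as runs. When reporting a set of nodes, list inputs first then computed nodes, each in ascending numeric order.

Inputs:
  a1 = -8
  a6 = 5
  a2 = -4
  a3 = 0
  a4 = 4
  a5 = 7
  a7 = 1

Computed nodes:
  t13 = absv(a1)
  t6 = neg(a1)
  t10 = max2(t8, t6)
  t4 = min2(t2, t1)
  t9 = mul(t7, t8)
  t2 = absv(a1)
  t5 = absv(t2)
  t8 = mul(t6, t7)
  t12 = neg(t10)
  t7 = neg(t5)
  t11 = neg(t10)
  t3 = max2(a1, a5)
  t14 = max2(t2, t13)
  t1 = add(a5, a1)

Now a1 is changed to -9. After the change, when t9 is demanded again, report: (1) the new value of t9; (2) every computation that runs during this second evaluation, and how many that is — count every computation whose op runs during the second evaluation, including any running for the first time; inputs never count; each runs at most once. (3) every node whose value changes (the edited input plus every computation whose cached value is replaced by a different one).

Demanding t9 again yields 729.
6 computations run: t2, t5, t6, t7, t8, t9.
The nodes whose values change: a1, t2, t5, t6, t7, t8, t9.

First demand of the output computes:
  t2 = absv(-8) = 8
  t5 = absv(8) = 8
  t6 = neg(-8) = 8
  t7 = neg(8) = -8
  t8 = mul(8, -8) = -64
  t9 = mul(-8, -64) = 512

After the edit, cleaning proceeds:
  t2: a read changed (a1 -8->-9) — executes, giving 9.
  t5: a read changed (t2 8->9) — executes, giving 9.
  t6: a read changed (a1 -8->-9) — executes, giving 9.
  t7: a read changed (t5 8->9) — executes, giving -9.
  t8: a read changed (t6 8->9; t7 -8->-9) — executes, giving -81.
  t9: a read changed (t7 -8->-9; t8 -64->-81) — executes, giving 729.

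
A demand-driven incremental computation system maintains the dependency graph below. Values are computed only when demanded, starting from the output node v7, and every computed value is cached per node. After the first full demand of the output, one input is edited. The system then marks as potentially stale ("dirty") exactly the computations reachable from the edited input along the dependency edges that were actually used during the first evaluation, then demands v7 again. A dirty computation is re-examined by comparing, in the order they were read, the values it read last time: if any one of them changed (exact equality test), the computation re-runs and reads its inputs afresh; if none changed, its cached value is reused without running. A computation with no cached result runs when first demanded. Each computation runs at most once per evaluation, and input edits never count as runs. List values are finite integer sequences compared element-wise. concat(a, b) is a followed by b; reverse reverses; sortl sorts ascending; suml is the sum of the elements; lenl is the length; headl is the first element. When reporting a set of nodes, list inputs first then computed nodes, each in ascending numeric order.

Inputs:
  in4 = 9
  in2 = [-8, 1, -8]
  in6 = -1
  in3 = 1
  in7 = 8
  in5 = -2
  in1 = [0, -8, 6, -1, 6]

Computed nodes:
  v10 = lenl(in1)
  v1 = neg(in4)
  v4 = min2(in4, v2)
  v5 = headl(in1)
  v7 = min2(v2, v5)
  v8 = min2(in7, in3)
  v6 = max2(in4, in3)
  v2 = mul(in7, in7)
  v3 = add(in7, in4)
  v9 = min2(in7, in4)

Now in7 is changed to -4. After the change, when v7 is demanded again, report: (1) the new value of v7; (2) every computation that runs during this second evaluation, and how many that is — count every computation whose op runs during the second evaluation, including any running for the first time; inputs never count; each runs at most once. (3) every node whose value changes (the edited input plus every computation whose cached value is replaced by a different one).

New value of v7: 0.
Computations that run: v2, v7 — 2 in total.
Values that change: in7, v2.

First evaluation (everything demanded from the output):
  v2 = mul(8, 8) = 64
  v5 = headl([0, -8, 6, -1, 6]) = 0
  v7 = min2(64, 0) = 0

Propagation after the edit:
  v2: runs — in7 8->-4; in7 8->-4; result 16.
  v7: runs — v2 64->16; result 0 (same value as before).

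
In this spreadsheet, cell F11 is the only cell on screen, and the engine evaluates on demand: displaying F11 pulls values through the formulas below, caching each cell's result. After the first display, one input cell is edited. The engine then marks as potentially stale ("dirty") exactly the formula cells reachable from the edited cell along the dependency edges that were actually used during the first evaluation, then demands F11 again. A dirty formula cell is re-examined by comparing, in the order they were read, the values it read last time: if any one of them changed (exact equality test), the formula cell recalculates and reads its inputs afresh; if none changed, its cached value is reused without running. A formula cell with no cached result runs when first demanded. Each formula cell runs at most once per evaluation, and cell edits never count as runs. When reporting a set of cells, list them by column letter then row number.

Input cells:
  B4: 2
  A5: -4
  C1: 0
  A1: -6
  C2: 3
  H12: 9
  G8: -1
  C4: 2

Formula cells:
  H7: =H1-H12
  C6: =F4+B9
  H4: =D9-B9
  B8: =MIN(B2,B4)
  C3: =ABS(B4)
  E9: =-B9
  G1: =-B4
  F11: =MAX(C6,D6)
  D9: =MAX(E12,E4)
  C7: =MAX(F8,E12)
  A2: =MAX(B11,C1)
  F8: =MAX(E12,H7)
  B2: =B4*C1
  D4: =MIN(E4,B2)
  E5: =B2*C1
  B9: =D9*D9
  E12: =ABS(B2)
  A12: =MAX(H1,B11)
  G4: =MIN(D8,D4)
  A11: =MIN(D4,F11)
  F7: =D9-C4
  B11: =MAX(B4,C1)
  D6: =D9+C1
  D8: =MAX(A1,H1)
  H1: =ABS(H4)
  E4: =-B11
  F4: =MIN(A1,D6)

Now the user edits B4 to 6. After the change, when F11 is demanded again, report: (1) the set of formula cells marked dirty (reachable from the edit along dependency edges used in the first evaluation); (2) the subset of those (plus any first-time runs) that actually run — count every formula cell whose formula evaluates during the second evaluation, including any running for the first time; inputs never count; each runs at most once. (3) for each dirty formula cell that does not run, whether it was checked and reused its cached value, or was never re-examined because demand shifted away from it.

Dirty set: B2, B9, B11, C6, D6, D9, E4, E12, F4, F11.
Run set: B2, B11, D9, E4 (4 run).
Re-examined without running (cache reused): B9, C6, D6, E12, F4, F11.
The important point: at E12 every value read last time is unchanged, so the dirty flag clears without a run.

Initial pass — values computed on the first demand:
  B2 = 2 * 0 = 0
  B11 = MAX(2, 0) = 2
  E4 = -(2) = -2
  E12 = ABS(0) = 0
  D9 = MAX(0, -2) = 0
  B9 = 0 * 0 = 0
  D6 = 0 + 0 = 0
  F4 = MIN(-6, 0) = -6
  C6 = -6 + 0 = -6
  F11 = MAX(-6, 0) = 0

Second demand — change propagation:
  B2: re-runs because B4 2->6; new result 0 (unchanged).
  B11: re-runs because B4 2->6; new result 6.
  E4: re-runs because B11 2->6; new result -6.
  E12: re-examined; everything it read last time is the same (B2 unchanged) — cache 0 kept, no run.
  D9: re-runs because E4 -2->-6; new result 0 (unchanged).
  B9: re-examined; everything it read last time is the same (D9 unchanged, D9 unchanged) — cache 0 kept, no run.
  D6: re-examined; everything it read last time is the same (D9 unchanged, C1 unchanged) — cache 0 kept, no run.
  F4: re-examined; everything it read last time is the same (A1 unchanged, D6 unchanged) — cache -6 kept, no run.
  C6: re-examined; everything it read last time is the same (F4 unchanged, B9 unchanged) — cache -6 kept, no run.
  F11: re-examined; everything it read last time is the same (C6 unchanged, D6 unchanged) — cache 0 kept, no run.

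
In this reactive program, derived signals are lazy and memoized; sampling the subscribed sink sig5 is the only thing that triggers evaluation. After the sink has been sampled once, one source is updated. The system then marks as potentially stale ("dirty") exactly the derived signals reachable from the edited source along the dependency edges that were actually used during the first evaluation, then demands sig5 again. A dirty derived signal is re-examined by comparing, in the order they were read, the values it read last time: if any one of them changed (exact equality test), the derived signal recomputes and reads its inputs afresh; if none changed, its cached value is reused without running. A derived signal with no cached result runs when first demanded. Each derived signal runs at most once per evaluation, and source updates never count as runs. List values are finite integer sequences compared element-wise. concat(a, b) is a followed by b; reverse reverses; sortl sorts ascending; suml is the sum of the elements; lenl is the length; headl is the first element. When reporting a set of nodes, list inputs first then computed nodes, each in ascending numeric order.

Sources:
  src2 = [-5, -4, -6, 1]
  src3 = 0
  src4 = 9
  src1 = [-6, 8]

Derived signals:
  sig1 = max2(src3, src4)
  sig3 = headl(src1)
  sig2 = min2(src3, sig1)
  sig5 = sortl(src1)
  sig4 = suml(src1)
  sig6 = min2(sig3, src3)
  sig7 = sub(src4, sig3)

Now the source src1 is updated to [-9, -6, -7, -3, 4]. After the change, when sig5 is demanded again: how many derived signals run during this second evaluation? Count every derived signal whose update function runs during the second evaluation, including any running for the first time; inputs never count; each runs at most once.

1 derived signals run: sig5.

First demand of the output computes:
  sig5 = sortl([-6, 8]) = [-6, 8]

After the edit, cleaning proceeds:
  sig5: a read changed (src1 [-6, 8]->[-9, -6, -7, -3, 4]) — executes, giving [-9, -7, -6, -3, 4].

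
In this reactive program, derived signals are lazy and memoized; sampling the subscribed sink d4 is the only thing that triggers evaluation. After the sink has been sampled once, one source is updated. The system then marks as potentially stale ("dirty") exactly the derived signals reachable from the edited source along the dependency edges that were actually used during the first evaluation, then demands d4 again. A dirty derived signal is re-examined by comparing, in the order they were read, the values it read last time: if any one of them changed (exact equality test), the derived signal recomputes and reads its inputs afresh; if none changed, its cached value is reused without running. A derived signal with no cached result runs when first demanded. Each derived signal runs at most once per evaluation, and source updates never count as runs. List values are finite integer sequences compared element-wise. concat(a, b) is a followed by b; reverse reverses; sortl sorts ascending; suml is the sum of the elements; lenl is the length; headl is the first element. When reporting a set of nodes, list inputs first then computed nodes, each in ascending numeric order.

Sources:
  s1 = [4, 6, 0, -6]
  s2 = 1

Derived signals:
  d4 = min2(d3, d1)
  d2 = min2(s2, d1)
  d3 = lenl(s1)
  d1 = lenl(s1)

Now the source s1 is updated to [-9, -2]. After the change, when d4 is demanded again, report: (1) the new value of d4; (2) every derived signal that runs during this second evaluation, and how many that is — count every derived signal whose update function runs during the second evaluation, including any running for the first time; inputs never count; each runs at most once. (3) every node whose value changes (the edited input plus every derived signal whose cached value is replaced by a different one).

Demanding d4 again yields 2.
3 derived signals run: d1, d3, d4.
The nodes whose values change: s1, d1, d3, d4.

First demand of the output computes:
  d1 = lenl([4, 6, 0, -6]) = 4
  d3 = lenl([4, 6, 0, -6]) = 4
  d4 = min2(4, 4) = 4

After the edit, cleaning proceeds:
  d1: a read changed (s1 [4, 6, 0, -6]->[-9, -2]) — executes, giving 2.
  d3: a read changed (s1 [4, 6, 0, -6]->[-9, -2]) — executes, giving 2.
  d4: a read changed (d3 4->2; d1 4->2) — executes, giving 2.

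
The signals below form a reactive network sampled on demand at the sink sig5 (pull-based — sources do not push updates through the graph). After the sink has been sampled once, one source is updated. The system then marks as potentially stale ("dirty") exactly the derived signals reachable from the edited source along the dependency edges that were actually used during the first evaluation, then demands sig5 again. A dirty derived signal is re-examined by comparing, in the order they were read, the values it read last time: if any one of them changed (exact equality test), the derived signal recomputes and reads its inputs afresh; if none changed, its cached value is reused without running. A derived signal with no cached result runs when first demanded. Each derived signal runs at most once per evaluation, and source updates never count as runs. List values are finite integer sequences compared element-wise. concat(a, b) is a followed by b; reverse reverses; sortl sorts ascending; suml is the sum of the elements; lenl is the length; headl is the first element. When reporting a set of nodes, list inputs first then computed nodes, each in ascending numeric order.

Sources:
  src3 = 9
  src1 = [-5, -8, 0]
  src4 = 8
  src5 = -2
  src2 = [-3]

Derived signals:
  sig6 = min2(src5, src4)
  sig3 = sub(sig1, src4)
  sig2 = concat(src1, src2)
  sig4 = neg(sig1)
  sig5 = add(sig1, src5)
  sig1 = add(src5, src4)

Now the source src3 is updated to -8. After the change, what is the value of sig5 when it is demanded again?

sig5 now evaluates to 4.
The important point: nothing the output needs ever reads src3, so the edit is invisible to it.

Initial pass — values computed on the first demand:
  sig1 = add(-2, 8) = 6
  sig5 = add(6, -2) = 4

Second demand — change propagation:
  no demanded computation ever read src3, so the edit dirties nothing and nothing runs.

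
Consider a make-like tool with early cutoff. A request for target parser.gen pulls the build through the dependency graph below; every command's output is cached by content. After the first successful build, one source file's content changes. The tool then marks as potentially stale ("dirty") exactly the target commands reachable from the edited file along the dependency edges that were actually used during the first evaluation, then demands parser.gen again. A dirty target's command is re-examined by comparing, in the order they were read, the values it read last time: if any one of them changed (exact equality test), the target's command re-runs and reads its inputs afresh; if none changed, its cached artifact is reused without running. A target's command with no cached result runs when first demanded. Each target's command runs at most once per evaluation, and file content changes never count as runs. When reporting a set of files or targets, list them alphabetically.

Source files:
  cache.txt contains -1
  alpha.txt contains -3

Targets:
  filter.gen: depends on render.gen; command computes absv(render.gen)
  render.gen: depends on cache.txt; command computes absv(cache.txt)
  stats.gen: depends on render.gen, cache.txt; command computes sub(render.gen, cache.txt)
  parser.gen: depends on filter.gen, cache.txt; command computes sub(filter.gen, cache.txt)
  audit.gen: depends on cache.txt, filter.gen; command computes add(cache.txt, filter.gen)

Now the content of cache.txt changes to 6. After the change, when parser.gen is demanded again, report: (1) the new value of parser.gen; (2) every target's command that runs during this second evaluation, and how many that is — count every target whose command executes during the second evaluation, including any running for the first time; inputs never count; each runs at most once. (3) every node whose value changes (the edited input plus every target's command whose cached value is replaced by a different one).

Demanding parser.gen again yields 0.
3 target commands run: filter.gen, parser.gen, render.gen.
The nodes whose values change: cache.txt, filter.gen, parser.gen, render.gen.

First demand of the output computes:
  render.gen = absv(-1) = 1
  filter.gen = absv(1) = 1
  parser.gen = sub(1, -1) = 2

After the edit, cleaning proceeds:
  render.gen: a read changed (cache.txt -1->6) — executes, giving 6.
  filter.gen: a read changed (render.gen 1->6) — executes, giving 6.
  parser.gen: a read changed (filter.gen 1->6; cache.txt -1->6) — executes, giving 0.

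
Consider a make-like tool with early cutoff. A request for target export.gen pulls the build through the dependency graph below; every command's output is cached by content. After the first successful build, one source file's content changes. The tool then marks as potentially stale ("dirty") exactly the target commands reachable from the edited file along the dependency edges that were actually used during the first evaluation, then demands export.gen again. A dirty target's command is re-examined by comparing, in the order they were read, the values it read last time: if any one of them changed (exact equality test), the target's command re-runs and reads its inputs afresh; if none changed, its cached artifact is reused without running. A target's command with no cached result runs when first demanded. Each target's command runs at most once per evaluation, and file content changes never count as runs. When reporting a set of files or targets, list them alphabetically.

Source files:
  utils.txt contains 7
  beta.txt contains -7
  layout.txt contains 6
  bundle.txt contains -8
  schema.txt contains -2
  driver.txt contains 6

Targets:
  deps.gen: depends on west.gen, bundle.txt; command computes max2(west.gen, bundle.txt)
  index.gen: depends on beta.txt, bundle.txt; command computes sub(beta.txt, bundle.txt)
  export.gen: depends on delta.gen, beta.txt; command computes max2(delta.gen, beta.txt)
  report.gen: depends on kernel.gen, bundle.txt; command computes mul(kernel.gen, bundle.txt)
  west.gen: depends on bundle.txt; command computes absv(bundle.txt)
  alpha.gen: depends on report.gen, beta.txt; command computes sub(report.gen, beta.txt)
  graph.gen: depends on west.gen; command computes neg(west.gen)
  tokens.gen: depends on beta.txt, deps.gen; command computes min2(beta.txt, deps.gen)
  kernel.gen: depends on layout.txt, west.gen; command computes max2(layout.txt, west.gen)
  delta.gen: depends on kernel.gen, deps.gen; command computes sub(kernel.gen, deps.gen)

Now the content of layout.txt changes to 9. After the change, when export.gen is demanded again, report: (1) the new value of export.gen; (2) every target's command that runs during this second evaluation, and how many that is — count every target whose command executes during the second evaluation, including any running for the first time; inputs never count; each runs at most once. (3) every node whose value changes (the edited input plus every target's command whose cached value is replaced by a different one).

First demand of the output computes:
  west.gen = absv(-8) = 8
  deps.gen = max2(8, -8) = 8
  kernel.gen = max2(6, 8) = 8
  delta.gen = sub(8, 8) = 0
  export.gen = max2(0, -7) = 0

After the edit, cleaning proceeds:
  kernel.gen: a read changed (layout.txt 6->9) — executes, giving 9.
  delta.gen: a read changed (kernel.gen 8->9) — executes, giving 1.
  export.gen: a read changed (delta.gen 0->1) — executes, giving 1.

Demanding export.gen again yields 1.
3 target commands run: delta.gen, export.gen, kernel.gen.
The nodes whose values change: delta.gen, export.gen, kernel.gen, layout.txt.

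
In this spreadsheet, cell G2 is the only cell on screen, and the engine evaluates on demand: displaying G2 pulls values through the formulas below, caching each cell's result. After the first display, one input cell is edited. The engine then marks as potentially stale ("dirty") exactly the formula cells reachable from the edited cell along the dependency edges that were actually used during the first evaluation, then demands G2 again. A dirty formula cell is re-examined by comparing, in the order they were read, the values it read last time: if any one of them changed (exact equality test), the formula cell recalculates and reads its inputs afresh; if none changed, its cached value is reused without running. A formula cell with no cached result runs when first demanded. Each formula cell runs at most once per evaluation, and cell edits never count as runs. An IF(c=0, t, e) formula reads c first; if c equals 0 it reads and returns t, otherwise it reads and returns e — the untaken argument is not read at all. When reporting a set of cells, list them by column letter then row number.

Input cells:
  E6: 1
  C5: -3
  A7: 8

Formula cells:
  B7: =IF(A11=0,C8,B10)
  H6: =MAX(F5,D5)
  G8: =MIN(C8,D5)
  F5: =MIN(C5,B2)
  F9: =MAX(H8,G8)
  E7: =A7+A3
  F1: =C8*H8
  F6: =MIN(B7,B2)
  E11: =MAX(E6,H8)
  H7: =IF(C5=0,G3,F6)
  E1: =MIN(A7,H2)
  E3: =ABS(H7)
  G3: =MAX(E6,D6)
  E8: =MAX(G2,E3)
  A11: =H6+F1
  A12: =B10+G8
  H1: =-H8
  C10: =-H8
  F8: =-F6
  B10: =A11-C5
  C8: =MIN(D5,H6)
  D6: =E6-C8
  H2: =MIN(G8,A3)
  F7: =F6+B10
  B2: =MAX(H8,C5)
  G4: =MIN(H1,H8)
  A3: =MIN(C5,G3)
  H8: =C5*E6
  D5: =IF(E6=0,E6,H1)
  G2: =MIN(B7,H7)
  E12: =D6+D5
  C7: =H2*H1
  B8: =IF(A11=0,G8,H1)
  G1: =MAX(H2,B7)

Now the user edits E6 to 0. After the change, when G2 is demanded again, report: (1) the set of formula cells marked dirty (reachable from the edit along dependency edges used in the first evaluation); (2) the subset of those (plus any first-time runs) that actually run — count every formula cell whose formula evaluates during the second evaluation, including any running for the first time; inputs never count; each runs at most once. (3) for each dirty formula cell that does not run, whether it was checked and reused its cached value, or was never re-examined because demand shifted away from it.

Dirty set: A11, B2, B7, B10, C8, D5, F1, F5, F6, G2, H1, H6, H7, H8.
Run set: A11, B2, B7, C8, D5, F1, F5, F6, G2, H6, H7, H8 (12 run).
Left stale — demand moved off them: B10, H1.
The important point: the flipped condition redirects demand; B10, H1 are left stale, never re-checked.

Initial pass — values computed on the first demand:
  H8 = -3 * 1 = -3
  B2 = MAX(-3, -3) = -3
  F5 = MIN(-3, -3) = -3
  H1 = -(-3) = 3
  D5 = IF(E6=0: E6=1 -> else branch H1) = 3
  H6 = MAX(-3, 3) = 3
  C8 = MIN(3, 3) = 3
  F1 = 3 * -3 = -9
  A11 = 3 + -9 = -6
  B10 = -6 - -3 = -3
  B7 = IF(A11=0: A11=-6 -> else branch B10) = -3
  F6 = MIN(-3, -3) = -3
  H7 = IF(C5=0: C5=-3 -> else branch F6) = -3
  G2 = MIN(-3, -3) = -3

Second demand — change propagation:
  H8: re-runs because E6 1->0; new result 0.
  B2: re-runs because H8 -3->0; new result 0.
  F5: re-runs because B2 -3->0; new result -3 (unchanged).
  H1: dirty yet unreached — the second evaluation never asks for it.
  D5: re-runs because E6 1->0; new result 0.
  H6: re-runs because D5 3->0; new result 0.
  C8: re-runs because D5 3->0; H6 3->0; new result 0.
  F1: re-runs because C8 3->0; H8 -3->0; new result 0.
  A11: re-runs because H6 3->0; F1 -9->0; new result 0.
  B10: dirty yet unreached — the second evaluation never asks for it.
  B7: re-runs because A11 -6->0; new result 0.
  F6: re-runs because B7 -3->0; B2 -3->0; new result 0.
  H7: re-runs because F6 -3->0; new result 0.
  G2: re-runs because B7 -3->0; H7 -3->0; new result 0.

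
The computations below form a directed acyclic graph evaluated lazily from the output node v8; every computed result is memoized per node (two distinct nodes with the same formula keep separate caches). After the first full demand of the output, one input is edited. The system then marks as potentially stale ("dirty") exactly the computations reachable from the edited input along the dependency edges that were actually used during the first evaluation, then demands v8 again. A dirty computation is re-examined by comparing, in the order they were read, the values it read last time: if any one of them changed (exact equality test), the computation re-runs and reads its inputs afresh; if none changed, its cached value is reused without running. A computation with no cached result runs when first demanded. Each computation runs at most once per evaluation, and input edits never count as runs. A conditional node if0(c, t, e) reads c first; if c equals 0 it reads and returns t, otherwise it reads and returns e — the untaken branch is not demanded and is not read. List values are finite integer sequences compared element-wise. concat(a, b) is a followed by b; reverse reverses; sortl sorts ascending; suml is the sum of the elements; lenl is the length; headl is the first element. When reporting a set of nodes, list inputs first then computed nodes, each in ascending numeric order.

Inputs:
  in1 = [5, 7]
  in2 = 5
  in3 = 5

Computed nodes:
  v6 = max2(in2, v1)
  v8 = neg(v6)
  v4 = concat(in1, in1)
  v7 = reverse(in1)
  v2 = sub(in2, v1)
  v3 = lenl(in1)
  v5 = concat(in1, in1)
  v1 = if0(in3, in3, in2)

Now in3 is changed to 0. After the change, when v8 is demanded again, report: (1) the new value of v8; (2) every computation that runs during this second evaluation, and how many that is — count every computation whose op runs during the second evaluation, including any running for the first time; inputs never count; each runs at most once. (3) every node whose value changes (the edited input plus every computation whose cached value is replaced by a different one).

Demanding v8 again yields -5.
2 computations run: v1, v6.
The nodes whose values change: in3, v1.
Note the absorption at v6: it re-runs yet its value is the same, leaving the output's value untouched.

First demand of the output computes:
  v1 = if0(in3=5 -> else branch in2) = 5
  v6 = max2(5, 5) = 5
  v8 = neg(5) = -5

After the edit, cleaning proceeds:
  v1: a read changed (in3 5->0) — executes, giving 0.
  v6: a read changed (v1 5->0) — executes, giving 5 — identical to its old value.
  v8: dirty, but its reads are unchanged (v6 unchanged); cached -5 stands.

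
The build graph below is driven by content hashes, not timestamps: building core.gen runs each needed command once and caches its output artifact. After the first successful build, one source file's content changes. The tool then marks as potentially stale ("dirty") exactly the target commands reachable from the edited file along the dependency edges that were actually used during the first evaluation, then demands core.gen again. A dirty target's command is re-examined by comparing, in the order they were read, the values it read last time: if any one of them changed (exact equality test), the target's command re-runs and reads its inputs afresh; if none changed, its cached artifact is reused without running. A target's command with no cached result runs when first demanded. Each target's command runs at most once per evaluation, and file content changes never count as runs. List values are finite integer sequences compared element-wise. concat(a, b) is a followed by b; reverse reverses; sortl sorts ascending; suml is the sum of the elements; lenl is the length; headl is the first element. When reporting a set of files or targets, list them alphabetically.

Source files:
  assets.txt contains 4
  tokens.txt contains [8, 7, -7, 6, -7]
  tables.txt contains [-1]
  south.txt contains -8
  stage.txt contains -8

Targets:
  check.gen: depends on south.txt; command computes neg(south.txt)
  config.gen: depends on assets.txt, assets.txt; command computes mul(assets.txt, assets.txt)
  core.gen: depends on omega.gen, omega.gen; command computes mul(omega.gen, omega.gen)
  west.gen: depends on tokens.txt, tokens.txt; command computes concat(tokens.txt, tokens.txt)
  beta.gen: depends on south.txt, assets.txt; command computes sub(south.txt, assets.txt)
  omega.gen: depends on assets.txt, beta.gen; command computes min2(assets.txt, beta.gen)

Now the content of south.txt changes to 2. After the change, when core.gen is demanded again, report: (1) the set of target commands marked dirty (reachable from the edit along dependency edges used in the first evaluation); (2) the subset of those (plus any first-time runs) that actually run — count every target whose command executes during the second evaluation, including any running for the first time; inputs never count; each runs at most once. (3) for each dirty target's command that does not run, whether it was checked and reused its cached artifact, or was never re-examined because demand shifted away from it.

Initial pass — values computed on the first demand:
  beta.gen = sub(-8, 4) = -12
  omega.gen = min2(4, -12) = -12
  core.gen = mul(-12, -12) = 144

Second demand — change propagation:
  beta.gen: re-runs because south.txt -8->2; new result -2.
  omega.gen: re-runs because beta.gen -12->-2; new result -2.
  core.gen: re-runs because omega.gen -12->-2; omega.gen -12->-2; new result 4.

Dirty set: beta.gen, core.gen, omega.gen.
Run set: beta.gen, core.gen, omega.gen (3 run).
All dirty target commands ended up running.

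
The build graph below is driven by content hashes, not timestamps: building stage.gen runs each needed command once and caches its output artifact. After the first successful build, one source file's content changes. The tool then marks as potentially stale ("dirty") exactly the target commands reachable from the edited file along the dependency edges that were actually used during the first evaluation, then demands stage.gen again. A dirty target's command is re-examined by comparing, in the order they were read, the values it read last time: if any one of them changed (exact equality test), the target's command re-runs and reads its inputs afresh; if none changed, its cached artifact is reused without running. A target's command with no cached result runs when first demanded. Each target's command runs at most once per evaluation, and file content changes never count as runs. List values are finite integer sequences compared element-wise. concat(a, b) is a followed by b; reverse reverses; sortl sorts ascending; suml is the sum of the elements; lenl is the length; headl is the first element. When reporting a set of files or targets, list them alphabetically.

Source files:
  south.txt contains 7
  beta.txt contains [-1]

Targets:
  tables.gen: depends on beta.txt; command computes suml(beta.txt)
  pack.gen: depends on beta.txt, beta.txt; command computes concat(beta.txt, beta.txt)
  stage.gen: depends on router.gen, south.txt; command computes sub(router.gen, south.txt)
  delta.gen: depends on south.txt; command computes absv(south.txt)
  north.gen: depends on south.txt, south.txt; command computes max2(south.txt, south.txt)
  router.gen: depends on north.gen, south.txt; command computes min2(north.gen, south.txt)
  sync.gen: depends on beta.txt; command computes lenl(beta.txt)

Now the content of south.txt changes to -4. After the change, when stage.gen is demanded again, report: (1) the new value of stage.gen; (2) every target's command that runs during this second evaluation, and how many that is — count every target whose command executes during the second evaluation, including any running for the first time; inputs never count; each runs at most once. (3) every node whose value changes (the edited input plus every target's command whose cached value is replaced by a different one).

stage.gen now evaluates to 0.
Run set: north.gen, router.gen, stage.gen (3 run).
Changed values: north.gen, router.gen, south.txt.

Initial pass — values computed on the first demand:
  north.gen = max2(7, 7) = 7
  router.gen = min2(7, 7) = 7
  stage.gen = sub(7, 7) = 0

Second demand — change propagation:
  north.gen: re-runs because south.txt 7->-4; south.txt 7->-4; new result -4.
  router.gen: re-runs because north.gen 7->-4; south.txt 7->-4; new result -4.
  stage.gen: re-runs because router.gen 7->-4; south.txt 7->-4; new result 0 (unchanged).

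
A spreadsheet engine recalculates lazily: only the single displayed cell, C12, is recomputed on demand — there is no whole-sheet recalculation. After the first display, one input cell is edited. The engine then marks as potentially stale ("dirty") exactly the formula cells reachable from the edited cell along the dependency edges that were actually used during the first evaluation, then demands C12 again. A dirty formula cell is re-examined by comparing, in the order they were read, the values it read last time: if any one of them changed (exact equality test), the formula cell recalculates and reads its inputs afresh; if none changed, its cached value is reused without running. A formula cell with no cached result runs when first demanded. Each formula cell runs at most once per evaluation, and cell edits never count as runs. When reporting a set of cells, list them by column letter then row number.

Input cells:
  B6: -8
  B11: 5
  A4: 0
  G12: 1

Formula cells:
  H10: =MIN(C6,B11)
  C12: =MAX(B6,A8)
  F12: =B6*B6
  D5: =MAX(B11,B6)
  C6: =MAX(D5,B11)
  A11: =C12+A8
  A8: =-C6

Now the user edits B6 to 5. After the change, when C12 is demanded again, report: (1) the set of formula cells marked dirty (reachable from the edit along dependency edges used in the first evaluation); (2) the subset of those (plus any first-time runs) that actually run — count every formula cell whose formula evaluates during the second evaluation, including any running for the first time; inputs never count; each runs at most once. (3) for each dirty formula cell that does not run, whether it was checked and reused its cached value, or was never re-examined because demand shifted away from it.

Marked dirty: A8, C6, C12, D5.
Formula cells that run: C12, D5 — 2 in total.
Checked but reused from cache: A8, C6.
Key observation: the cutoff stops propagation at C6 — its inputs' values are unchanged, so it reuses its cache.

First evaluation (everything demanded from the output):
  D5 = MAX(5, -8) = 5
  C6 = MAX(5, 5) = 5
  A8 = -(5) = -5
  C12 = MAX(-8, -5) = -5

Propagation after the edit:
  D5: runs — B6 -8->5; result 5 (same value as before).
  C6: checked — values it read are unchanged (D5 unchanged, B11 unchanged); reused cached 5 without running.
  A8: checked — values it read are unchanged (C6 unchanged); reused cached -5 without running.
  C12: runs — B6 -8->5; result 5.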